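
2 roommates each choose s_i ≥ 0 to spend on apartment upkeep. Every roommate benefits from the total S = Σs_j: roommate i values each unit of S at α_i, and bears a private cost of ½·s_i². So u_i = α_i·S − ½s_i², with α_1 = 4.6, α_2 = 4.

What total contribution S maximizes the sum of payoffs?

Planner FOC: ∂(Σu_j)/∂s_i = (Σα_j) − s_i = 0, so s_i^SO = Σα_j = 8.6 for every i; S^SO = 17.2.

17.2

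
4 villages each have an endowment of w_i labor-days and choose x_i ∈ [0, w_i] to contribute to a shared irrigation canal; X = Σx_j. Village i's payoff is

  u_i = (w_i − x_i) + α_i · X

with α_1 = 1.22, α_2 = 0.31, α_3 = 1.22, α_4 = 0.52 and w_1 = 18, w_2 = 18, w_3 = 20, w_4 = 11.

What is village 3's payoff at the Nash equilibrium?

∂u_i/∂x_i = α_i − 1, so village i contributes w_i if α_i > 1, else 0.
α_i > 1 for i ∈ {1, 3}; NE contributions (18, 0, 20, 0), X = 38.
u_3 = (20 − 20) + 1.22·38 = 46.36.

46.36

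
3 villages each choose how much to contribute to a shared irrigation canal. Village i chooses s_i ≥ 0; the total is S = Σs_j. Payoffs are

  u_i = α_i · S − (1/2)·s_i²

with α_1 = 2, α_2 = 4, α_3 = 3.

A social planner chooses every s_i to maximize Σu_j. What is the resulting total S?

27

Planner FOC: ∂(Σu_j)/∂s_i = (Σα_j) − s_i = 0, so s_i^SO = Σα_j = 9 for every i; S^SO = 27.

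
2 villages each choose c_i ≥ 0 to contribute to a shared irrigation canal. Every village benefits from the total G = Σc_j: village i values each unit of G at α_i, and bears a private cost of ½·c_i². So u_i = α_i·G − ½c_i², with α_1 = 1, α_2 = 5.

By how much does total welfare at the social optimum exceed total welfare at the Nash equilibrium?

13

Village i's FOC: ∂u_i/∂c_i = α_i − c_i = 0, so c_i* = α_i.
NE contributions = (1, 5); G = 6.
W^NE = (Σα)·G − ½Σα_i² = 6² − ½·26 = 23.
Planner sets c_i = Σα_j = 6 for every i, so G^SO = 2·6 = 12.
W^SO = (Σα)·G^SO − ½·2·(Σα)² = (2/2)·6² = 36.
Deadweight loss = W^SO − W^NE = 13.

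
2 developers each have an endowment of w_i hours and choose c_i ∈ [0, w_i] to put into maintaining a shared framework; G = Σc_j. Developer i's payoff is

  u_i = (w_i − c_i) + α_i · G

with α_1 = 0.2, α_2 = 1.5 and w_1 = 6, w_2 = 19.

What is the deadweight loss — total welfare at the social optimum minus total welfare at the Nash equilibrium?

4.2

∂u_i/∂c_i = α_i − 1, so developer i contributes w_i if α_i > 1, else 0.
α_i > 1 for i ∈ {2}; NE contributions (0, 19), G = 19.
W^NE = Σw_i − G^NE + (Σα_i)·G^NE = 25 + 0.7·19 = 38.3.
Planner: ∂(Σu_j)/∂c_i = Σα_j − 1 = 0.7 > 0, so everyone contributes w_i; G^SO = 25, W^SO = 25 + 0.7·25 = 42.5.
Deadweight loss = 4.2.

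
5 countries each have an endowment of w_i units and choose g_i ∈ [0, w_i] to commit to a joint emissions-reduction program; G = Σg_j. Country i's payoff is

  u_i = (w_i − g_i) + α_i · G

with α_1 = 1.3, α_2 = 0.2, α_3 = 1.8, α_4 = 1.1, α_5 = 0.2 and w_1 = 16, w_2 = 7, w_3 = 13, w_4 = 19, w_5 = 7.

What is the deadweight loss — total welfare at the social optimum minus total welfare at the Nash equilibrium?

50.4

∂u_i/∂g_i = α_i − 1, so country i contributes w_i if α_i > 1, else 0.
α_i > 1 for i ∈ {1, 3, 4}; NE contributions (16, 0, 13, 19, 0), G = 48.
W^NE = Σw_i − G^NE + (Σα_i)·G^NE = 62 + 3.6·48 = 234.8.
Planner: ∂(Σu_j)/∂g_i = Σα_j − 1 = 3.6 > 0, so everyone contributes w_i; G^SO = 62, W^SO = 62 + 3.6·62 = 285.2.
Deadweight loss = 50.4.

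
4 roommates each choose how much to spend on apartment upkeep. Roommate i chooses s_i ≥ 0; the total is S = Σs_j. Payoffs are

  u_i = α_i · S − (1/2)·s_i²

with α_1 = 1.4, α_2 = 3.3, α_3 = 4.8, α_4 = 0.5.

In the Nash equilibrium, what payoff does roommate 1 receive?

Roommate i's FOC: ∂u_i/∂s_i = α_i − s_i = 0, so s_i* = α_i.
NE contributions = (1.4, 3.3, 4.8, 0.5); S = 10.
u_1 = α_1·S − ½·(s_1)² = 1.4·10 − ½·1.4² = 13.02.

13.02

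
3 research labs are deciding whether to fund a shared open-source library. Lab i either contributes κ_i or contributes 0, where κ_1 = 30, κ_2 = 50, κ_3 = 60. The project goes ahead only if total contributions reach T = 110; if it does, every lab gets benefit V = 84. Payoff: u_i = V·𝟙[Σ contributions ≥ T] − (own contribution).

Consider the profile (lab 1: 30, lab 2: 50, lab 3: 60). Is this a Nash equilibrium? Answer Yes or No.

No

Total = 140 ≥ 110: provided.
Lab 1 (pledges 30, payoff 54): dropping to 0 → total 110, payoff 84. Profitable deviation.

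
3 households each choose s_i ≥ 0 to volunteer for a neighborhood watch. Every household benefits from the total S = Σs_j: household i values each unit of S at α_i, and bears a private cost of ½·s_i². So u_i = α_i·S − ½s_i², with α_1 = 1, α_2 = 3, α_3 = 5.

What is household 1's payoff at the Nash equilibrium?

Household i's FOC: ∂u_i/∂s_i = α_i − s_i = 0, so s_i* = α_i.
NE contributions = (1, 3, 5); S = 9.
u_1 = α_1·S − ½·(s_1)² = 1·9 − ½·1² = 8.5.

8.5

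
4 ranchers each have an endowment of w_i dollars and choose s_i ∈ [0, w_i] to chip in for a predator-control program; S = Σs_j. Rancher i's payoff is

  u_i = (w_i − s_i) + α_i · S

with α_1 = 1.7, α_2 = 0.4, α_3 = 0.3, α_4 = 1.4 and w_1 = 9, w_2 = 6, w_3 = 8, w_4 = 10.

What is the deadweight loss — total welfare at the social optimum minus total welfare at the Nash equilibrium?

39.2

∂u_i/∂s_i = α_i − 1, so rancher i contributes w_i if α_i > 1, else 0.
α_i > 1 for i ∈ {1, 4}; NE contributions (9, 0, 0, 10), S = 19.
W^NE = Σw_i − S^NE + (Σα_i)·S^NE = 33 + 2.8·19 = 86.2.
Planner: ∂(Σu_j)/∂s_i = Σα_j − 1 = 2.8 > 0, so everyone contributes w_i; S^SO = 33, W^SO = 33 + 2.8·33 = 125.4.
Deadweight loss = 39.2.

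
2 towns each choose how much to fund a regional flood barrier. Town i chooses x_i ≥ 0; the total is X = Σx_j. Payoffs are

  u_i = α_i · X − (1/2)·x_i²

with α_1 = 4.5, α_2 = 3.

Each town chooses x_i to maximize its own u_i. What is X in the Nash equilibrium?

Town i's FOC: ∂u_i/∂x_i = α_i − x_i = 0, so x_i* = α_i.
NE contributions = (4.5, 3); X = 7.5.

7.5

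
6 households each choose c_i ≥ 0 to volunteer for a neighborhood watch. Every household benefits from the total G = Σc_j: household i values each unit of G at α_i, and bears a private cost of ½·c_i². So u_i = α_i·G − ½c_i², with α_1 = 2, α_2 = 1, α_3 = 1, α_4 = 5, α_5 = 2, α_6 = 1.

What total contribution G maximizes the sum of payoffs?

72

Planner FOC: ∂(Σu_j)/∂c_i = (Σα_j) − c_i = 0, so c_i^SO = Σα_j = 12 for every i; G^SO = 72.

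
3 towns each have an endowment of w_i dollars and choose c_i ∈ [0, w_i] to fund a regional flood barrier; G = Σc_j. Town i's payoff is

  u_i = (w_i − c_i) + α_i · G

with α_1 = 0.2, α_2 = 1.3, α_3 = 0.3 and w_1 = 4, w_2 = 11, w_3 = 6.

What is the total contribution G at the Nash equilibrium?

∂u_i/∂c_i = α_i − 1, so town i contributes w_i if α_i > 1, else 0.
α_i > 1 for i ∈ {2}; NE contributions (0, 11, 0), G = 11.

11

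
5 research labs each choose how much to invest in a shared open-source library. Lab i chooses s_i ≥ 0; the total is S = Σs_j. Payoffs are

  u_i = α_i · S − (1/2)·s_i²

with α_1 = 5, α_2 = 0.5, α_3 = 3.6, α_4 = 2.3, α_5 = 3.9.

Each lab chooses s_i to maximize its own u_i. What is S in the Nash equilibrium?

Lab i's FOC: ∂u_i/∂s_i = α_i − s_i = 0, so s_i* = α_i.
NE contributions = (5, 0.5, 3.6, 2.3, 3.9); S = 15.3.

15.3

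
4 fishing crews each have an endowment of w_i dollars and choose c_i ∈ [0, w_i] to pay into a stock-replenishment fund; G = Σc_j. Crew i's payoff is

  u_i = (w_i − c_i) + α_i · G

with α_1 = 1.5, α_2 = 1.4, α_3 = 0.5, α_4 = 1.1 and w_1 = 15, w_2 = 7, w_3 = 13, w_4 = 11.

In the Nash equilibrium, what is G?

∂u_i/∂c_i = α_i − 1, so crew i contributes w_i if α_i > 1, else 0.
α_i > 1 for i ∈ {1, 2, 4}; NE contributions (15, 7, 0, 11), G = 33.

33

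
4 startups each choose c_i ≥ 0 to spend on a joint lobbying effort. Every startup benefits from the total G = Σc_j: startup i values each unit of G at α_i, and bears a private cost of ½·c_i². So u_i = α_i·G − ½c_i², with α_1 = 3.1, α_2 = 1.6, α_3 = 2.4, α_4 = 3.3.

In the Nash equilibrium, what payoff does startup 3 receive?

22.08

Startup i's FOC: ∂u_i/∂c_i = α_i − c_i = 0, so c_i* = α_i.
NE contributions = (3.1, 1.6, 2.4, 3.3); G = 10.4.
u_3 = α_3·G − ½·(c_3)² = 2.4·10.4 − ½·2.4² = 22.08.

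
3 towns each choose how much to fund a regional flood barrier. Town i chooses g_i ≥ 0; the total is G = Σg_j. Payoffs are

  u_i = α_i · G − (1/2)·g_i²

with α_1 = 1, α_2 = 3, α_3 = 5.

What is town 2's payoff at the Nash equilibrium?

22.5

Town i's FOC: ∂u_i/∂g_i = α_i − g_i = 0, so g_i* = α_i.
NE contributions = (1, 3, 5); G = 9.
u_2 = α_2·G − ½·(g_2)² = 3·9 − ½·3² = 22.5.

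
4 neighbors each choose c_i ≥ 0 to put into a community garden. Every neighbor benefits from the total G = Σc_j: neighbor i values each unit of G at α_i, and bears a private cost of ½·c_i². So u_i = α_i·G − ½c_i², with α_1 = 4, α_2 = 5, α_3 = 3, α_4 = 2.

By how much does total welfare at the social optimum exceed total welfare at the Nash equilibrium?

Neighbor i's FOC: ∂u_i/∂c_i = α_i − c_i = 0, so c_i* = α_i.
NE contributions = (4, 5, 3, 2); G = 14.
W^NE = (Σα)·G − ½Σα_i² = 14² − ½·54 = 169.
Planner sets c_i = Σα_j = 14 for every i, so G^SO = 4·14 = 56.
W^SO = (Σα)·G^SO − ½·4·(Σα)² = (4/2)·14² = 392.
Deadweight loss = W^SO − W^NE = 223.

223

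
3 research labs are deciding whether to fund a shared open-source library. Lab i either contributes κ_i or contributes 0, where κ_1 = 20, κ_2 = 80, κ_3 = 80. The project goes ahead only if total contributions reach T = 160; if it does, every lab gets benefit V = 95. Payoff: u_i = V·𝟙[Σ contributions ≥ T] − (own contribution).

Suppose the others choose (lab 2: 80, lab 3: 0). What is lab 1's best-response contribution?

Others' total = 80. Even contributing 20 gives 100 < 160: no benefit either way.
Best response: 0.

0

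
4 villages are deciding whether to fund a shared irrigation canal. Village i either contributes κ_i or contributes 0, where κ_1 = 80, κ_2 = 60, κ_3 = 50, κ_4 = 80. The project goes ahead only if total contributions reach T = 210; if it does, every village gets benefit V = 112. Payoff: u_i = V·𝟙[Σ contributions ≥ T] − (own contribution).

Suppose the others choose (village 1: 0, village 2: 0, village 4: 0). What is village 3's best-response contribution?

Others' total = 0. Even contributing 50 gives 50 < 210: no benefit either way.
Best response: 0.

0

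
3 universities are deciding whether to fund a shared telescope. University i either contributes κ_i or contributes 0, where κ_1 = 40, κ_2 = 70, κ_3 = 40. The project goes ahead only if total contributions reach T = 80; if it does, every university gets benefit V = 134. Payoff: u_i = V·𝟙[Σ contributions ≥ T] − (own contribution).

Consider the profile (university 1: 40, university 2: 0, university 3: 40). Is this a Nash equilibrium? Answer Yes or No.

Yes

Total = 80 ≥ 80: provided.
University 1 (pledges 40, payoff 94): dropping to 0 → total 40, payoff 0. No gain.
University 2 (pledges 0, payoff 134): pledging 70 → total 150, payoff 64. No gain.
University 3 (pledges 40, payoff 94): dropping to 0 → total 40, payoff 0. No gain.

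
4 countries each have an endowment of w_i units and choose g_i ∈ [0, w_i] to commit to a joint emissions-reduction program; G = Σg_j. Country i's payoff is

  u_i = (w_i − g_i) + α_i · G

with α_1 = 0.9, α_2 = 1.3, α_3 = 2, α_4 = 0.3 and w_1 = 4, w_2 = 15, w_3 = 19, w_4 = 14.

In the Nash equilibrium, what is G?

∂u_i/∂g_i = α_i − 1, so country i contributes w_i if α_i > 1, else 0.
α_i > 1 for i ∈ {2, 3}; NE contributions (0, 15, 19, 0), G = 34.

34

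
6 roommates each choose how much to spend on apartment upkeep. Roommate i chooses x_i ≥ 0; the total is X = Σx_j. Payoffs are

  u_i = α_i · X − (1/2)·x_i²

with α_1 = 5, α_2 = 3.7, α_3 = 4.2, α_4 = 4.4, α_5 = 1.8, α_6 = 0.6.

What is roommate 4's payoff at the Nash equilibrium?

Roommate i's FOC: ∂u_i/∂x_i = α_i − x_i = 0, so x_i* = α_i.
NE contributions = (5, 3.7, 4.2, 4.4, 1.8, 0.6); X = 19.7.
u_4 = α_4·X − ½·(x_4)² = 4.4·19.7 − ½·4.4² = 77.

77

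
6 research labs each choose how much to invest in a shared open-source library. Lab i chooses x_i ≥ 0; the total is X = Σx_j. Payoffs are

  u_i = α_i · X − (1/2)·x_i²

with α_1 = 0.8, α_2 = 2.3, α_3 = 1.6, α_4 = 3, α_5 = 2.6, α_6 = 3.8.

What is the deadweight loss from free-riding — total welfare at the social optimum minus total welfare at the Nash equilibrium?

Lab i's FOC: ∂u_i/∂x_i = α_i − x_i = 0, so x_i* = α_i.
NE contributions = (0.8, 2.3, 1.6, 3, 2.6, 3.8); X = 14.1.
W^NE = (Σα)·X − ½Σα_i² = 14.1² − ½·38.69 = 179.465.
Planner sets x_i = Σα_j = 14.1 for every i, so X^SO = 6·14.1 = 84.6.
W^SO = (Σα)·X^SO − ½·6·(Σα)² = (6/2)·14.1² = 596.43.
Deadweight loss = W^SO − W^NE = 416.965.

416.965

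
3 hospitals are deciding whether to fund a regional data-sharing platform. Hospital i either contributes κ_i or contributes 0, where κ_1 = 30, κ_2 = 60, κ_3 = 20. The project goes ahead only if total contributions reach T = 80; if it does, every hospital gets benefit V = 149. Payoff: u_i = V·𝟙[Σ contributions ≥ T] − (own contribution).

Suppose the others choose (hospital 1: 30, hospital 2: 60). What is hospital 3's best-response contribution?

0

Others' total = 90 ≥ 80; contributing adds cost 20 for no extra benefit.
Best response: 0.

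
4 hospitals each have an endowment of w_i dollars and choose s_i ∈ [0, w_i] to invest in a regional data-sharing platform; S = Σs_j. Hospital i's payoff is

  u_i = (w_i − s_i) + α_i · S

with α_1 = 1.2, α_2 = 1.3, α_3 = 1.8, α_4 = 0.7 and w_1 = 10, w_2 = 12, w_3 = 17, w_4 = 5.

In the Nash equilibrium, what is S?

∂u_i/∂s_i = α_i − 1, so hospital i contributes w_i if α_i > 1, else 0.
α_i > 1 for i ∈ {1, 2, 3}; NE contributions (10, 12, 17, 0), S = 39.

39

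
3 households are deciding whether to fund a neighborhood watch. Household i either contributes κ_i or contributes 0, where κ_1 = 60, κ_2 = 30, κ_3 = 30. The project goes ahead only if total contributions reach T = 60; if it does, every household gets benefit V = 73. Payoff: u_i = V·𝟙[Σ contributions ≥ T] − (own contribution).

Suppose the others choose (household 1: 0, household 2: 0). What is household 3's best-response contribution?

0

Others' total = 0. Even contributing 30 gives 30 < 60: no benefit either way.
Best response: 0.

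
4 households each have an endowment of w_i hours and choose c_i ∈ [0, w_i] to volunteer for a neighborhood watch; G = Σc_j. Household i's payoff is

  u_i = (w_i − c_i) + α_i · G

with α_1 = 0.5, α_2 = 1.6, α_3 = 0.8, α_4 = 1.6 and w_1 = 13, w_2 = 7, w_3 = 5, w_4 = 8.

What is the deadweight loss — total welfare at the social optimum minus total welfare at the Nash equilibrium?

∂u_i/∂c_i = α_i − 1, so household i contributes w_i if α_i > 1, else 0.
α_i > 1 for i ∈ {2, 4}; NE contributions (0, 7, 0, 8), G = 15.
W^NE = Σw_i − G^NE + (Σα_i)·G^NE = 33 + 3.5·15 = 85.5.
Planner: ∂(Σu_j)/∂c_i = Σα_j − 1 = 3.5 > 0, so everyone contributes w_i; G^SO = 33, W^SO = 33 + 3.5·33 = 148.5.
Deadweight loss = 63.

63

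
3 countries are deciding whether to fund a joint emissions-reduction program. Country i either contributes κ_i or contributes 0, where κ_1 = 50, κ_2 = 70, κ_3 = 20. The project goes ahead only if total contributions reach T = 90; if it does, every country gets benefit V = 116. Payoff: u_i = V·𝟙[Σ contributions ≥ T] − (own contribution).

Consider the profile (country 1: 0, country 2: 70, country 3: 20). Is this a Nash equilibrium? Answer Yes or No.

Total = 90 ≥ 90: provided.
Country 1 (pledges 0, payoff 116): pledging 50 → total 140, payoff 66. No gain.
Country 2 (pledges 70, payoff 46): dropping to 0 → total 20, payoff 0. No gain.
Country 3 (pledges 20, payoff 96): dropping to 0 → total 70, payoff 0. No gain.

Yes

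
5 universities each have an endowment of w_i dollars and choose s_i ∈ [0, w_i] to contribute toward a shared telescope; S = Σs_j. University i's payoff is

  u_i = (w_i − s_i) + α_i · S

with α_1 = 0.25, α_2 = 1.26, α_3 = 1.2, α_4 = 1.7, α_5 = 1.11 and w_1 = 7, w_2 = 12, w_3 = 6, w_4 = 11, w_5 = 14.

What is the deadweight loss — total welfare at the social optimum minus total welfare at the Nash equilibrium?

∂u_i/∂s_i = α_i − 1, so university i contributes w_i if α_i > 1, else 0.
α_i > 1 for i ∈ {2, 3, 4, 5}; NE contributions (0, 12, 6, 11, 14), S = 43.
W^NE = Σw_i − S^NE + (Σα_i)·S^NE = 50 + 4.52·43 = 244.36.
Planner: ∂(Σu_j)/∂s_i = Σα_j − 1 = 4.52 > 0, so everyone contributes w_i; S^SO = 50, W^SO = 50 + 4.52·50 = 276.
Deadweight loss = 31.64.

31.64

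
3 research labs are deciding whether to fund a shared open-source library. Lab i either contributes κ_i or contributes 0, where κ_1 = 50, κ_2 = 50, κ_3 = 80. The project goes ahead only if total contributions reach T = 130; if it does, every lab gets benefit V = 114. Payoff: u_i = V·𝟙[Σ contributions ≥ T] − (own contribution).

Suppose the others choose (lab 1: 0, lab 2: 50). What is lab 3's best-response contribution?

80

Others' total = 50. Contributing 80 brings total to 130 ≥ 130: gain V − κ_3 = 34.
Best response: 80.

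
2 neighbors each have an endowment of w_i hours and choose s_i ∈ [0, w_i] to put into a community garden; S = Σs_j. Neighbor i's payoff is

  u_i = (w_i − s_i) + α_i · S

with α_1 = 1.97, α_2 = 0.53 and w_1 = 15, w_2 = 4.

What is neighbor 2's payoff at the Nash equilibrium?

11.95

∂u_i/∂s_i = α_i − 1, so neighbor i contributes w_i if α_i > 1, else 0.
α_i > 1 for i ∈ {1}; NE contributions (15, 0), S = 15.
u_2 = (4 − 0) + 0.53·15 = 11.95.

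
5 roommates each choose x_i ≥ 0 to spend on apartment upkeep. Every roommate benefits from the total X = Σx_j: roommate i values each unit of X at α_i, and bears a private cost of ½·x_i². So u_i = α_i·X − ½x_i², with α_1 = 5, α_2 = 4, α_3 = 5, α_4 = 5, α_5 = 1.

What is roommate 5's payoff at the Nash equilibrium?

Roommate i's FOC: ∂u_i/∂x_i = α_i − x_i = 0, so x_i* = α_i.
NE contributions = (5, 4, 5, 5, 1); X = 20.
u_5 = α_5·X − ½·(x_5)² = 1·20 − ½·1² = 19.5.

19.5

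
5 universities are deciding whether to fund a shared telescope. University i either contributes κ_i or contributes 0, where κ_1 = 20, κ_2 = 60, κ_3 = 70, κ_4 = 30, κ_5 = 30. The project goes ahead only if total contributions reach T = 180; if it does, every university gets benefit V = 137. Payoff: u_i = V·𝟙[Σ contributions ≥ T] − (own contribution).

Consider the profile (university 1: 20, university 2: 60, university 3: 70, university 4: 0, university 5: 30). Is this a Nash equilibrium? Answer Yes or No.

Yes

Total = 180 ≥ 180: provided.
University 1 (pledges 20, payoff 117): dropping to 0 → total 160, payoff 0. No gain.
University 2 (pledges 60, payoff 77): dropping to 0 → total 120, payoff 0. No gain.
University 3 (pledges 70, payoff 67): dropping to 0 → total 110, payoff 0. No gain.
University 4 (pledges 0, payoff 137): pledging 30 → total 210, payoff 107. No gain.
University 5 (pledges 30, payoff 107): dropping to 0 → total 150, payoff 0. No gain.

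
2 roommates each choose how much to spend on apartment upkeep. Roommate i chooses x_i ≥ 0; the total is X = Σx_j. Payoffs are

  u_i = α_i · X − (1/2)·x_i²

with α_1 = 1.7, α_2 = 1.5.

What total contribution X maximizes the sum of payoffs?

Planner FOC: ∂(Σu_j)/∂x_i = (Σα_j) − x_i = 0, so x_i^SO = Σα_j = 3.2 for every i; X^SO = 6.4.

6.4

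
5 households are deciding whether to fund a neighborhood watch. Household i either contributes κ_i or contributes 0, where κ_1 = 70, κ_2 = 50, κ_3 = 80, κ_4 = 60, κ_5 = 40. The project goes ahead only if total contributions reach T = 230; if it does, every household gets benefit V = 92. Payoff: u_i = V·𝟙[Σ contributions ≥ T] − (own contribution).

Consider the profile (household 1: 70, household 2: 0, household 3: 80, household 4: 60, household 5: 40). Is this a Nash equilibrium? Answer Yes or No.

Total = 250 ≥ 230: provided.
Household 1 (pledges 70, payoff 22): dropping to 0 → total 180, payoff 0. No gain.
Household 2 (pledges 0, payoff 92): pledging 50 → total 300, payoff 42. No gain.
Household 3 (pledges 80, payoff 12): dropping to 0 → total 170, payoff 0. No gain.
Household 4 (pledges 60, payoff 32): dropping to 0 → total 190, payoff 0. No gain.
Household 5 (pledges 40, payoff 52): dropping to 0 → total 210, payoff 0. No gain.

Yes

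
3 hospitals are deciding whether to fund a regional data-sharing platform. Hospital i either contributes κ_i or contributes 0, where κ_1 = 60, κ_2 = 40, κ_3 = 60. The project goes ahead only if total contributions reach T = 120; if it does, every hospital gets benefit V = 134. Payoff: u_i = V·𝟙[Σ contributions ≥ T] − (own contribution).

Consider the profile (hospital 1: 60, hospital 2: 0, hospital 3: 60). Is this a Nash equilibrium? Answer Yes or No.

Total = 120 ≥ 120: provided.
Hospital 1 (pledges 60, payoff 74): dropping to 0 → total 60, payoff 0. No gain.
Hospital 2 (pledges 0, payoff 134): pledging 40 → total 160, payoff 94. No gain.
Hospital 3 (pledges 60, payoff 74): dropping to 0 → total 60, payoff 0. No gain.

Yes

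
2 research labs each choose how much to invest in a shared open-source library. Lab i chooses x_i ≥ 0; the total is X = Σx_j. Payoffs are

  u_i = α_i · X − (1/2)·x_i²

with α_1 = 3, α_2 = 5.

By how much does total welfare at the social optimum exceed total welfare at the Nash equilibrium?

Lab i's FOC: ∂u_i/∂x_i = α_i − x_i = 0, so x_i* = α_i.
NE contributions = (3, 5); X = 8.
W^NE = (Σα)·X − ½Σα_i² = 8² − ½·34 = 47.
Planner sets x_i = Σα_j = 8 for every i, so X^SO = 2·8 = 16.
W^SO = (Σα)·X^SO − ½·2·(Σα)² = (2/2)·8² = 64.
Deadweight loss = W^SO − W^NE = 17.

17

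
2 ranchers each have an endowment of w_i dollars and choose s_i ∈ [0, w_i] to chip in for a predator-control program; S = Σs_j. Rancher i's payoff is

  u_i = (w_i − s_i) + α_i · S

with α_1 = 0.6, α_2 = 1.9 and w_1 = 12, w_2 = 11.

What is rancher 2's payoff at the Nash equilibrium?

20.9

∂u_i/∂s_i = α_i − 1, so rancher i contributes w_i if α_i > 1, else 0.
α_i > 1 for i ∈ {2}; NE contributions (0, 11), S = 11.
u_2 = (11 − 11) + 1.9·11 = 20.9.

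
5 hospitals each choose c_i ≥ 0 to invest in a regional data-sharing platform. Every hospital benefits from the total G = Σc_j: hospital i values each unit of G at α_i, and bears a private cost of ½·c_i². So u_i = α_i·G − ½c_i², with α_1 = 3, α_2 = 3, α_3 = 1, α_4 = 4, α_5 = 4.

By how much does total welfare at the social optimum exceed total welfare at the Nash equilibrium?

Hospital i's FOC: ∂u_i/∂c_i = α_i − c_i = 0, so c_i* = α_i.
NE contributions = (3, 3, 1, 4, 4); G = 15.
W^NE = (Σα)·G − ½Σα_i² = 15² − ½·51 = 199.5.
Planner sets c_i = Σα_j = 15 for every i, so G^SO = 5·15 = 75.
W^SO = (Σα)·G^SO − ½·5·(Σα)² = (5/2)·15² = 562.5.
Deadweight loss = W^SO − W^NE = 363.

363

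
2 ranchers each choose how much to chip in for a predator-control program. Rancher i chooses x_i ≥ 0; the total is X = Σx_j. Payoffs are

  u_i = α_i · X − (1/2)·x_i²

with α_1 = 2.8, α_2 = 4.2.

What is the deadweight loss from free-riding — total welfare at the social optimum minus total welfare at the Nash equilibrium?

Rancher i's FOC: ∂u_i/∂x_i = α_i − x_i = 0, so x_i* = α_i.
NE contributions = (2.8, 4.2); X = 7.
W^NE = (Σα)·X − ½Σα_i² = 7² − ½·25.48 = 36.26.
Planner sets x_i = Σα_j = 7 for every i, so X^SO = 2·7 = 14.
W^SO = (Σα)·X^SO − ½·2·(Σα)² = (2/2)·7² = 49.
Deadweight loss = W^SO − W^NE = 12.74.

12.74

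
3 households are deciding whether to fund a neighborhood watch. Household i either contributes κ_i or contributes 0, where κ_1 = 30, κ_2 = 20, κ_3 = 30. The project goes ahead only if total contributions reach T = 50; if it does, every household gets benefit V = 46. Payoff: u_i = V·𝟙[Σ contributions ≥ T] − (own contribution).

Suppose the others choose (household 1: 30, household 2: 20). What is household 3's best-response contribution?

Others' total = 50 ≥ 50; contributing adds cost 30 for no extra benefit.
Best response: 0.

0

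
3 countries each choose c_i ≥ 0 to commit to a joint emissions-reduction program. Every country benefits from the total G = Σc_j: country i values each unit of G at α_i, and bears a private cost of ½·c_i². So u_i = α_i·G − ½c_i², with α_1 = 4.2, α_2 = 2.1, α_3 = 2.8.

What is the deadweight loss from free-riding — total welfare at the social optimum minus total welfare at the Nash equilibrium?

Country i's FOC: ∂u_i/∂c_i = α_i − c_i = 0, so c_i* = α_i.
NE contributions = (4.2, 2.1, 2.8); G = 9.1.
W^NE = (Σα)·G − ½Σα_i² = 9.1² − ½·29.89 = 67.865.
Planner sets c_i = Σα_j = 9.1 for every i, so G^SO = 3·9.1 = 27.3.
W^SO = (Σα)·G^SO − ½·3·(Σα)² = (3/2)·9.1² = 124.215.
Deadweight loss = W^SO − W^NE = 56.35.

56.35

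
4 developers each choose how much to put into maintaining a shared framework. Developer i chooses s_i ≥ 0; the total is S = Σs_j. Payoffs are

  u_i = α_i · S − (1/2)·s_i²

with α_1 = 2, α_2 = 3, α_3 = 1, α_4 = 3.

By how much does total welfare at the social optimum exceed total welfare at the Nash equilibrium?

Developer i's FOC: ∂u_i/∂s_i = α_i − s_i = 0, so s_i* = α_i.
NE contributions = (2, 3, 1, 3); S = 9.
W^NE = (Σα)·S − ½Σα_i² = 9² − ½·23 = 69.5.
Planner sets s_i = Σα_j = 9 for every i, so S^SO = 4·9 = 36.
W^SO = (Σα)·S^SO − ½·4·(Σα)² = (4/2)·9² = 162.
Deadweight loss = W^SO − W^NE = 92.5.

92.5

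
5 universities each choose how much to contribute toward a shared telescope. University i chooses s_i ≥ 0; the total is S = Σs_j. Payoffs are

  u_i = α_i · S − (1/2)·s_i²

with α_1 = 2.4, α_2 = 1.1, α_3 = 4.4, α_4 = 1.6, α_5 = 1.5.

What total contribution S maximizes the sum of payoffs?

55

Planner FOC: ∂(Σu_j)/∂s_i = (Σα_j) − s_i = 0, so s_i^SO = Σα_j = 11 for every i; S^SO = 55.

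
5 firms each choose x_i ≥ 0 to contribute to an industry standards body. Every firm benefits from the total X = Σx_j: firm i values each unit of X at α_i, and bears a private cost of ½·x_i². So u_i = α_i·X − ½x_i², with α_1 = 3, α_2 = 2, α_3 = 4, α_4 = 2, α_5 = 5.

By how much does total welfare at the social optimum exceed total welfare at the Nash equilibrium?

Firm i's FOC: ∂u_i/∂x_i = α_i − x_i = 0, so x_i* = α_i.
NE contributions = (3, 2, 4, 2, 5); X = 16.
W^NE = (Σα)·X − ½Σα_i² = 16² − ½·58 = 227.
Planner sets x_i = Σα_j = 16 for every i, so X^SO = 5·16 = 80.
W^SO = (Σα)·X^SO − ½·5·(Σα)² = (5/2)·16² = 640.
Deadweight loss = W^SO − W^NE = 413.

413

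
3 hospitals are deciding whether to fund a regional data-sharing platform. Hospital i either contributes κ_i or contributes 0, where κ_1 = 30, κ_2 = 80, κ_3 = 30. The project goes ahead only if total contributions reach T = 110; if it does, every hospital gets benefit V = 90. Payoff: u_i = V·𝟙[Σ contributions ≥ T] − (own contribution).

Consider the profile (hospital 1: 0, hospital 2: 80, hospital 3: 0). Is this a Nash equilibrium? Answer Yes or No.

Total = 80 < 110: not provided.
Hospital 1 (pledges 0, payoff 0): pledging 30 → total 110, payoff 60. Profitable deviation.

No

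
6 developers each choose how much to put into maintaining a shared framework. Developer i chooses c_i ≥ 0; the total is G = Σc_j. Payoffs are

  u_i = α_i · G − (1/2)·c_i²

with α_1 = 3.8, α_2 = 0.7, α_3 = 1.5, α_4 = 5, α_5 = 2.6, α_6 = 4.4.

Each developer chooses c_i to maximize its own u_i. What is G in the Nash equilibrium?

Developer i's FOC: ∂u_i/∂c_i = α_i − c_i = 0, so c_i* = α_i.
NE contributions = (3.8, 0.7, 1.5, 5, 2.6, 4.4); G = 18.

18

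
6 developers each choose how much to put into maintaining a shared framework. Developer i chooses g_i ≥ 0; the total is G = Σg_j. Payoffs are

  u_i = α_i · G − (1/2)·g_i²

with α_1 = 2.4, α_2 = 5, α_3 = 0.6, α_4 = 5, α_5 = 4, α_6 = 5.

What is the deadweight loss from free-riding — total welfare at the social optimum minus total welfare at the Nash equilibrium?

1016.56

Developer i's FOC: ∂u_i/∂g_i = α_i − g_i = 0, so g_i* = α_i.
NE contributions = (2.4, 5, 0.6, 5, 4, 5); G = 22.
W^NE = (Σα)·G − ½Σα_i² = 22² − ½·97.12 = 435.44.
Planner sets g_i = Σα_j = 22 for every i, so G^SO = 6·22 = 132.
W^SO = (Σα)·G^SO − ½·6·(Σα)² = (6/2)·22² = 1452.
Deadweight loss = W^SO − W^NE = 1016.56.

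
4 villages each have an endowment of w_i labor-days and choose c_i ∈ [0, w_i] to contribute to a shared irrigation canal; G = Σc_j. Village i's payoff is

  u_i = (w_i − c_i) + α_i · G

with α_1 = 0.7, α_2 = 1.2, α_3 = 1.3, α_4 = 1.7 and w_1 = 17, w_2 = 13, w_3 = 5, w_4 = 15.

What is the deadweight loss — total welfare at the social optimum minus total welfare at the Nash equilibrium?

∂u_i/∂c_i = α_i − 1, so village i contributes w_i if α_i > 1, else 0.
α_i > 1 for i ∈ {2, 3, 4}; NE contributions (0, 13, 5, 15), G = 33.
W^NE = Σw_i − G^NE + (Σα_i)·G^NE = 50 + 3.9·33 = 178.7.
Planner: ∂(Σu_j)/∂c_i = Σα_j − 1 = 3.9 > 0, so everyone contributes w_i; G^SO = 50, W^SO = 50 + 3.9·50 = 245.
Deadweight loss = 66.3.

66.3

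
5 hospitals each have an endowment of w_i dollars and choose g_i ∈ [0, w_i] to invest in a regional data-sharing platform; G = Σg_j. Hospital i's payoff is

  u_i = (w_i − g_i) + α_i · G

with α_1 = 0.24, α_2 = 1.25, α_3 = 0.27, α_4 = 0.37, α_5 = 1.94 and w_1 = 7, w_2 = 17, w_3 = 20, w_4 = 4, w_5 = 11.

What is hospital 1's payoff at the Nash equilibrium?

∂u_i/∂g_i = α_i − 1, so hospital i contributes w_i if α_i > 1, else 0.
α_i > 1 for i ∈ {2, 5}; NE contributions (0, 17, 0, 0, 11), G = 28.
u_1 = (7 − 0) + 0.24·28 = 13.72.

13.72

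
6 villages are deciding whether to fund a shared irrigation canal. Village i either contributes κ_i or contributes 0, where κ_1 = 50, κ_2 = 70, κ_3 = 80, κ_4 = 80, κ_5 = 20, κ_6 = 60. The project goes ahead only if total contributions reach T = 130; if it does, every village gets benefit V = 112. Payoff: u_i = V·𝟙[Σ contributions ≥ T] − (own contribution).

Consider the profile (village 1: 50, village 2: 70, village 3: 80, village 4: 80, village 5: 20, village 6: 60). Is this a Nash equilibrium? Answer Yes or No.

No

Total = 360 ≥ 130: provided.
Village 1 (pledges 50, payoff 62): dropping to 0 → total 310, payoff 112. Profitable deviation.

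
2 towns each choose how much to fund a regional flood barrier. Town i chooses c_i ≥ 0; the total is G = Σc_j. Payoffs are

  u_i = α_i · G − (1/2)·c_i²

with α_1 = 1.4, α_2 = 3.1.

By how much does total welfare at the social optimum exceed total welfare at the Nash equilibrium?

Town i's FOC: ∂u_i/∂c_i = α_i − c_i = 0, so c_i* = α_i.
NE contributions = (1.4, 3.1); G = 4.5.
W^NE = (Σα)·G − ½Σα_i² = 4.5² − ½·11.57 = 14.465.
Planner sets c_i = Σα_j = 4.5 for every i, so G^SO = 2·4.5 = 9.
W^SO = (Σα)·G^SO − ½·2·(Σα)² = (2/2)·4.5² = 20.25.
Deadweight loss = W^SO − W^NE = 5.785.

5.785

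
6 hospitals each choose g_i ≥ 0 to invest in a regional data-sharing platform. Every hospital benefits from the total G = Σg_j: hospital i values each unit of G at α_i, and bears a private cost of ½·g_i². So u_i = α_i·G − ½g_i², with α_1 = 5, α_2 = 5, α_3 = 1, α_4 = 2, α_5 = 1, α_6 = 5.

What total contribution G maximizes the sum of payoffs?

Planner FOC: ∂(Σu_j)/∂g_i = (Σα_j) − g_i = 0, so g_i^SO = Σα_j = 19 for every i; G^SO = 114.

114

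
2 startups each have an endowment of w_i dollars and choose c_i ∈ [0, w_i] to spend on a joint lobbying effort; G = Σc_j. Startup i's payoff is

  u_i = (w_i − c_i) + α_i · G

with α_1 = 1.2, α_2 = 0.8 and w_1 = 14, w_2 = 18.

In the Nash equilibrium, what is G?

14

∂u_i/∂c_i = α_i − 1, so startup i contributes w_i if α_i > 1, else 0.
α_i > 1 for i ∈ {1}; NE contributions (14, 0), G = 14.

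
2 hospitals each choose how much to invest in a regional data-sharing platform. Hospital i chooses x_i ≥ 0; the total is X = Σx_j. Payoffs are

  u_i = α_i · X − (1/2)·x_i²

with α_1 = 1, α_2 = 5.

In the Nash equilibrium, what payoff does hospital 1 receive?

Hospital i's FOC: ∂u_i/∂x_i = α_i − x_i = 0, so x_i* = α_i.
NE contributions = (1, 5); X = 6.
u_1 = α_1·X − ½·(x_1)² = 1·6 − ½·1² = 5.5.

5.5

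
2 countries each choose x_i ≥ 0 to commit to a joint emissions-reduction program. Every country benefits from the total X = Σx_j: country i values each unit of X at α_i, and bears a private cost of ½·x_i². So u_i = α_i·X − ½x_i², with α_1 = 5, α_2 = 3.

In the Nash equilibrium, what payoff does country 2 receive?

Country i's FOC: ∂u_i/∂x_i = α_i − x_i = 0, so x_i* = α_i.
NE contributions = (5, 3); X = 8.
u_2 = α_2·X − ½·(x_2)² = 3·8 − ½·3² = 19.5.

19.5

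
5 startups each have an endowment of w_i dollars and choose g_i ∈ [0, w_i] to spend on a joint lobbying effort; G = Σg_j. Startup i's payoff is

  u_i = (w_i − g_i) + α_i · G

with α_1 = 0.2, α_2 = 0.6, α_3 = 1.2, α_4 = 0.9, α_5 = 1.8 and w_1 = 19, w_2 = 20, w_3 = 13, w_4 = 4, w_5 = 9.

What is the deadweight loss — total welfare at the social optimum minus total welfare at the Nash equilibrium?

159.1

∂u_i/∂g_i = α_i − 1, so startup i contributes w_i if α_i > 1, else 0.
α_i > 1 for i ∈ {3, 5}; NE contributions (0, 0, 13, 0, 9), G = 22.
W^NE = Σw_i − G^NE + (Σα_i)·G^NE = 65 + 3.7·22 = 146.4.
Planner: ∂(Σu_j)/∂g_i = Σα_j − 1 = 3.7 > 0, so everyone contributes w_i; G^SO = 65, W^SO = 65 + 3.7·65 = 305.5.
Deadweight loss = 159.1.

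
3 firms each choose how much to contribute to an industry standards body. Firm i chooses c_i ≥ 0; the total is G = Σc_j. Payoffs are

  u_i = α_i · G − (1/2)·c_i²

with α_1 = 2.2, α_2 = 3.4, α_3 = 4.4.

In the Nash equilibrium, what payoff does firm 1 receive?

Firm i's FOC: ∂u_i/∂c_i = α_i − c_i = 0, so c_i* = α_i.
NE contributions = (2.2, 3.4, 4.4); G = 10.
u_1 = α_1·G − ½·(c_1)² = 2.2·10 − ½·2.2² = 19.58.

19.58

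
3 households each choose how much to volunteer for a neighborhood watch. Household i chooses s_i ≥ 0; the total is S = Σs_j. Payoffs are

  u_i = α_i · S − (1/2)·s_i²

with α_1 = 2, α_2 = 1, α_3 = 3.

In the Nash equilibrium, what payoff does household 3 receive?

Household i's FOC: ∂u_i/∂s_i = α_i − s_i = 0, so s_i* = α_i.
NE contributions = (2, 1, 3); S = 6.
u_3 = α_3·S − ½·(s_3)² = 3·6 − ½·3² = 13.5.

13.5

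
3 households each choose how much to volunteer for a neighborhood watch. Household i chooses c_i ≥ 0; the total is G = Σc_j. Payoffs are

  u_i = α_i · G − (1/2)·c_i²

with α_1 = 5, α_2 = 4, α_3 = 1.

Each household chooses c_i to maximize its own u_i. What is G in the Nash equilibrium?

Household i's FOC: ∂u_i/∂c_i = α_i − c_i = 0, so c_i* = α_i.
NE contributions = (5, 4, 1); G = 10.

10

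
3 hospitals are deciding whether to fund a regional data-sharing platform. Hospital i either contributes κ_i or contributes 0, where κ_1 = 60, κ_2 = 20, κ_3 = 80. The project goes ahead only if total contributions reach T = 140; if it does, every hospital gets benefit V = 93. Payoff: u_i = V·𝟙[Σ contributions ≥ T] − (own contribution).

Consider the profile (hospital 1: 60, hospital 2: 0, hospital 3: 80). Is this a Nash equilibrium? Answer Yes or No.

Yes

Total = 140 ≥ 140: provided.
Hospital 1 (pledges 60, payoff 33): dropping to 0 → total 80, payoff 0. No gain.
Hospital 2 (pledges 0, payoff 93): pledging 20 → total 160, payoff 73. No gain.
Hospital 3 (pledges 80, payoff 13): dropping to 0 → total 60, payoff 0. No gain.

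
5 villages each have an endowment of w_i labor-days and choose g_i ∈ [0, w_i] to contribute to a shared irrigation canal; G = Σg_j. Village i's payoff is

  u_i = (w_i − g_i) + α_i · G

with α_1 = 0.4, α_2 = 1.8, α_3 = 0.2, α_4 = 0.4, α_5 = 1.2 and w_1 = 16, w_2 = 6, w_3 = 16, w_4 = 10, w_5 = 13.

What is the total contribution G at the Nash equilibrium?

19

∂u_i/∂g_i = α_i − 1, so village i contributes w_i if α_i > 1, else 0.
α_i > 1 for i ∈ {2, 5}; NE contributions (0, 6, 0, 0, 13), G = 19.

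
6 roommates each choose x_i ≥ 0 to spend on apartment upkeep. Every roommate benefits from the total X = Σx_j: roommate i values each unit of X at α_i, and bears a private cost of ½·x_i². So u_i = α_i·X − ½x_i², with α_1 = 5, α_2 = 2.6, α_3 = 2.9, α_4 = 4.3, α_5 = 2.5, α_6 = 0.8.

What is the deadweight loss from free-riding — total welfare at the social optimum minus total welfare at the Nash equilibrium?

687.995

Roommate i's FOC: ∂u_i/∂x_i = α_i − x_i = 0, so x_i* = α_i.
NE contributions = (5, 2.6, 2.9, 4.3, 2.5, 0.8); X = 18.1.
W^NE = (Σα)·X − ½Σα_i² = 18.1² − ½·65.55 = 294.835.
Planner sets x_i = Σα_j = 18.1 for every i, so X^SO = 6·18.1 = 108.6.
W^SO = (Σα)·X^SO − ½·6·(Σα)² = (6/2)·18.1² = 982.83.
Deadweight loss = W^SO − W^NE = 687.995.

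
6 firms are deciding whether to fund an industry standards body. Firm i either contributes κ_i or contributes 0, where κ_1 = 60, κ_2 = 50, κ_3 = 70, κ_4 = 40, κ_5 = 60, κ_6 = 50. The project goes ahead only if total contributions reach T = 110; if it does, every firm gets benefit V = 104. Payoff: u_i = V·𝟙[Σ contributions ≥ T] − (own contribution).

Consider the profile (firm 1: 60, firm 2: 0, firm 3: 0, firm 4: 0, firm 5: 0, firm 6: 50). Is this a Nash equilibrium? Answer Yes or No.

Yes

Total = 110 ≥ 110: provided.
Firm 1 (pledges 60, payoff 44): dropping to 0 → total 50, payoff 0. No gain.
Firm 2 (pledges 0, payoff 104): pledging 50 → total 160, payoff 54. No gain.
Firm 3 (pledges 0, payoff 104): pledging 70 → total 180, payoff 34. No gain.
Firm 4 (pledges 0, payoff 104): pledging 40 → total 150, payoff 64. No gain.
Firm 5 (pledges 0, payoff 104): pledging 60 → total 170, payoff 44. No gain.
Firm 6 (pledges 50, payoff 54): dropping to 0 → total 60, payoff 0. No gain.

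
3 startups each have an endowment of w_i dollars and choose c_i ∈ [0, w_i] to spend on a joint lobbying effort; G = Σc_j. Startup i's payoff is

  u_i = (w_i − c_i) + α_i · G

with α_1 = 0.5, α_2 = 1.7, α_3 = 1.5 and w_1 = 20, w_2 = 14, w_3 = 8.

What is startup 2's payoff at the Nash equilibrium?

37.4

∂u_i/∂c_i = α_i − 1, so startup i contributes w_i if α_i > 1, else 0.
α_i > 1 for i ∈ {2, 3}; NE contributions (0, 14, 8), G = 22.
u_2 = (14 − 14) + 1.7·22 = 37.4.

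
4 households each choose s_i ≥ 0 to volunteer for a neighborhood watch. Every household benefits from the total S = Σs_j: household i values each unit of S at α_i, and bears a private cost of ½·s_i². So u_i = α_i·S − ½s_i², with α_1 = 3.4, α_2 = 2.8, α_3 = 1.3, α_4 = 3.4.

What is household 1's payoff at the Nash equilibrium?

Household i's FOC: ∂u_i/∂s_i = α_i − s_i = 0, so s_i* = α_i.
NE contributions = (3.4, 2.8, 1.3, 3.4); S = 10.9.
u_1 = α_1·S − ½·(s_1)² = 3.4·10.9 − ½·3.4² = 31.28.

31.28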